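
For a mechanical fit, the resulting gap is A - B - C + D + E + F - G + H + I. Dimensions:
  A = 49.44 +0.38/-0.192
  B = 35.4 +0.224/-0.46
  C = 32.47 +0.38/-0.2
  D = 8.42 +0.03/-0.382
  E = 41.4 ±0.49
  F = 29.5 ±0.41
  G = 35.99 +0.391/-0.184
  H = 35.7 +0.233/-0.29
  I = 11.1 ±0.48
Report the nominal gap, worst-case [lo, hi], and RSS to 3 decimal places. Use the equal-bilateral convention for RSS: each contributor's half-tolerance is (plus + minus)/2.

Stack each dimension's contribution:
  +A: nom +49.440 → Σnom=49.440; wc +0.380/-0.192 → slack +0.380/-0.192; half-tol=0.286, Σhalf²=0.081796
  -B: nom -35.400 → Σnom=14.040; wc +0.460/-0.224 → slack +0.840/-0.416; half-tol=0.342, Σhalf²=0.198760
  -C: nom -32.470 → Σnom=-18.430; wc +0.200/-0.380 → slack +1.040/-0.796; half-tol=0.290, Σhalf²=0.282860
  +D: nom +8.420 → Σnom=-10.010; wc +0.030/-0.382 → slack +1.070/-1.178; half-tol=0.206, Σhalf²=0.325296
  +E: nom +41.400 → Σnom=31.390; wc +0.490/-0.490 → slack +1.560/-1.668; half-tol=0.490, Σhalf²=0.565396
  +F: nom +29.500 → Σnom=60.890; wc +0.410/-0.410 → slack +1.970/-2.078; half-tol=0.410, Σhalf²=0.733496
  -G: nom -35.990 → Σnom=24.900; wc +0.184/-0.391 → slack +2.154/-2.469; half-tol=0.287, Σhalf²=0.816152
  +H: nom +35.700 → Σnom=60.600; wc +0.233/-0.290 → slack +2.387/-2.759; half-tol=0.262, Σhalf²=0.884534
  +I: nom +11.100 → Σnom=71.700; wc +0.480/-0.480 → slack +2.867/-3.239; half-tol=0.480, Σhalf²=1.114934
Nominal = 71.700. Worst-case = [71.700 - 3.239, 71.700 + 2.867] = [68.461, 74.567]. RSS = √1.114934 = 1.056.

nominal=71.700 wc=[68.461,74.567] rss=1.056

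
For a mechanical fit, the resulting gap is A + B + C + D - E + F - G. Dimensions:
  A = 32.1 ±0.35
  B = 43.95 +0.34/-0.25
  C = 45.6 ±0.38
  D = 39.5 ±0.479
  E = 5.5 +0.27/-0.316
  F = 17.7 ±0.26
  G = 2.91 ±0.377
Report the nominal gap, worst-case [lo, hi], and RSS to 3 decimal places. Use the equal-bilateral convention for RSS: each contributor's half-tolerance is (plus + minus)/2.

nominal=170.440 wc=[168.074,172.942] rss=0.938

Stack each dimension's contribution:
  +A: nom +32.100 → Σnom=32.100; wc +0.350/-0.350 → slack +0.350/-0.350; half-tol=0.350, Σhalf²=0.122500
  +B: nom +43.950 → Σnom=76.050; wc +0.340/-0.250 → slack +0.690/-0.600; half-tol=0.295, Σhalf²=0.209525
  +C: nom +45.600 → Σnom=121.650; wc +0.380/-0.380 → slack +1.070/-0.980; half-tol=0.380, Σhalf²=0.353925
  +D: nom +39.500 → Σnom=161.150; wc +0.479/-0.479 → slack +1.549/-1.459; half-tol=0.479, Σhalf²=0.583366
  -E: nom -5.500 → Σnom=155.650; wc +0.316/-0.270 → slack +1.865/-1.729; half-tol=0.293, Σhalf²=0.669215
  +F: nom +17.700 → Σnom=173.350; wc +0.260/-0.260 → slack +2.125/-1.989; half-tol=0.260, Σhalf²=0.736815
  -G: nom -2.910 → Σnom=170.440; wc +0.377/-0.377 → slack +2.502/-2.366; half-tol=0.377, Σhalf²=0.878944
Nominal = 170.440. Worst-case = [170.440 - 2.366, 170.440 + 2.502] = [168.074, 172.942]. RSS = √0.878944 = 0.938.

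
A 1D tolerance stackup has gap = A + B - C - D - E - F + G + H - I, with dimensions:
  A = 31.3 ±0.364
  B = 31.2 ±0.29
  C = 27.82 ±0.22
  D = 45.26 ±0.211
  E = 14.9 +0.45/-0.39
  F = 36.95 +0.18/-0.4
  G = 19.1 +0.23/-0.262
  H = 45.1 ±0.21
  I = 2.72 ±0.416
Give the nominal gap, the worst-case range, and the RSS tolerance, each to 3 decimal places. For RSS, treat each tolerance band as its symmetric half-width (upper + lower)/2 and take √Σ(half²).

nominal=-0.950 wc=[-3.553,1.781] rss=0.921

Stack each dimension's contribution:
  +A: nom +31.300 → Σnom=31.300; wc +0.364/-0.364 → slack +0.364/-0.364; half-tol=0.364, Σhalf²=0.132496
  +B: nom +31.200 → Σnom=62.500; wc +0.290/-0.290 → slack +0.654/-0.654; half-tol=0.290, Σhalf²=0.216596
  -C: nom -27.820 → Σnom=34.680; wc +0.220/-0.220 → slack +0.874/-0.874; half-tol=0.220, Σhalf²=0.264996
  -D: nom -45.260 → Σnom=-10.580; wc +0.211/-0.211 → slack +1.085/-1.085; half-tol=0.211, Σhalf²=0.309517
  -E: nom -14.900 → Σnom=-25.480; wc +0.390/-0.450 → slack +1.475/-1.535; half-tol=0.420, Σhalf²=0.485917
  -F: nom -36.950 → Σnom=-62.430; wc +0.400/-0.180 → slack +1.875/-1.715; half-tol=0.290, Σhalf²=0.570017
  +G: nom +19.100 → Σnom=-43.330; wc +0.230/-0.262 → slack +2.105/-1.977; half-tol=0.246, Σhalf²=0.630533
  +H: nom +45.100 → Σnom=1.770; wc +0.210/-0.210 → slack +2.315/-2.187; half-tol=0.210, Σhalf²=0.674633
  -I: nom -2.720 → Σnom=-0.950; wc +0.416/-0.416 → slack +2.731/-2.603; half-tol=0.416, Σhalf²=0.847689
Nominal = -0.950. Worst-case = [-0.950 - 2.603, -0.950 + 2.731] = [-3.553, 1.781]. RSS = √0.847689 = 0.921.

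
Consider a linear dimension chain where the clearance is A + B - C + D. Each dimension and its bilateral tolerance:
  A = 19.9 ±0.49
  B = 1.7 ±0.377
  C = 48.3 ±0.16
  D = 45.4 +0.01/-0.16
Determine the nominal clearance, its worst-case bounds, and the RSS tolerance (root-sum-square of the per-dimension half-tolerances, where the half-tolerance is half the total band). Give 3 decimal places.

nominal=18.700 wc=[17.513,19.737] rss=0.644

Stack each dimension's contribution:
  +A: nom +19.900 → Σnom=19.900; wc +0.490/-0.490 → slack +0.490/-0.490; half-tol=0.490, Σhalf²=0.240100
  +B: nom +1.700 → Σnom=21.600; wc +0.377/-0.377 → slack +0.867/-0.867; half-tol=0.377, Σhalf²=0.382229
  -C: nom -48.300 → Σnom=-26.700; wc +0.160/-0.160 → slack +1.027/-1.027; half-tol=0.160, Σhalf²=0.407829
  +D: nom +45.400 → Σnom=18.700; wc +0.010/-0.160 → slack +1.037/-1.187; half-tol=0.085, Σhalf²=0.415054
Nominal = 18.700. Worst-case = [18.700 - 1.187, 18.700 + 1.037] = [17.513, 19.737]. RSS = √0.415054 = 0.644.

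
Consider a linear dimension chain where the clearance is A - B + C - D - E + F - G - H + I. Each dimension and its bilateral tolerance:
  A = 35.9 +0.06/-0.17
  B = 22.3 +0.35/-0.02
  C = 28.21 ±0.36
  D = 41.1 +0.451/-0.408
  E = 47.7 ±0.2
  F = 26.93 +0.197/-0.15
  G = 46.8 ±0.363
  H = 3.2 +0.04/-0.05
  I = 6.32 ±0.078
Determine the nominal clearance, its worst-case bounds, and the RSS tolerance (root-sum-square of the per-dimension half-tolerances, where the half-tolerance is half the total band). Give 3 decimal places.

nominal=-63.740 wc=[-65.902,-62.004] rss=0.756

Stack each dimension's contribution:
  +A: nom +35.900 → Σnom=35.900; wc +0.060/-0.170 → slack +0.060/-0.170; half-tol=0.115, Σhalf²=0.013225
  -B: nom -22.300 → Σnom=13.600; wc +0.020/-0.350 → slack +0.080/-0.520; half-tol=0.185, Σhalf²=0.047450
  +C: nom +28.210 → Σnom=41.810; wc +0.360/-0.360 → slack +0.440/-0.880; half-tol=0.360, Σhalf²=0.177050
  -D: nom -41.100 → Σnom=0.710; wc +0.408/-0.451 → slack +0.848/-1.331; half-tol=0.429, Σhalf²=0.361520
  -E: nom -47.700 → Σnom=-46.990; wc +0.200/-0.200 → slack +1.048/-1.531; half-tol=0.200, Σhalf²=0.401520
  +F: nom +26.930 → Σnom=-20.060; wc +0.197/-0.150 → slack +1.245/-1.681; half-tol=0.173, Σhalf²=0.431623
  -G: nom -46.800 → Σnom=-66.860; wc +0.363/-0.363 → slack +1.608/-2.044; half-tol=0.363, Σhalf²=0.563392
  -H: nom -3.200 → Σnom=-70.060; wc +0.050/-0.040 → slack +1.658/-2.084; half-tol=0.045, Σhalf²=0.565417
  +I: nom +6.320 → Σnom=-63.740; wc +0.078/-0.078 → slack +1.736/-2.162; half-tol=0.078, Σhalf²=0.571501
Nominal = -63.740. Worst-case = [-63.740 - 2.162, -63.740 + 1.736] = [-65.902, -62.004]. RSS = √0.571501 = 0.756.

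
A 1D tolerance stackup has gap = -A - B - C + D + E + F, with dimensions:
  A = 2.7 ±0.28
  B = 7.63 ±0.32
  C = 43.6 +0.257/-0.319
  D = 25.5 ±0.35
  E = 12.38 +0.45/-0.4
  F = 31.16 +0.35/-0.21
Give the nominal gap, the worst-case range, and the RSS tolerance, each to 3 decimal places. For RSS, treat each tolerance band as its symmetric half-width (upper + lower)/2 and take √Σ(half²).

nominal=15.110 wc=[13.293,17.179] rss=0.803

Stack each dimension's contribution:
  -A: nom -2.700 → Σnom=-2.700; wc +0.280/-0.280 → slack +0.280/-0.280; half-tol=0.280, Σhalf²=0.078400
  -B: nom -7.630 → Σnom=-10.330; wc +0.320/-0.320 → slack +0.600/-0.600; half-tol=0.320, Σhalf²=0.180800
  -C: nom -43.600 → Σnom=-53.930; wc +0.319/-0.257 → slack +0.919/-0.857; half-tol=0.288, Σhalf²=0.263744
  +D: nom +25.500 → Σnom=-28.430; wc +0.350/-0.350 → slack +1.269/-1.207; half-tol=0.350, Σhalf²=0.386244
  +E: nom +12.380 → Σnom=-16.050; wc +0.450/-0.400 → slack +1.719/-1.607; half-tol=0.425, Σhalf²=0.566869
  +F: nom +31.160 → Σnom=15.110; wc +0.350/-0.210 → slack +2.069/-1.817; half-tol=0.280, Σhalf²=0.645269
Nominal = 15.110. Worst-case = [15.110 - 1.817, 15.110 + 2.069] = [13.293, 17.179]. RSS = √0.645269 = 0.803.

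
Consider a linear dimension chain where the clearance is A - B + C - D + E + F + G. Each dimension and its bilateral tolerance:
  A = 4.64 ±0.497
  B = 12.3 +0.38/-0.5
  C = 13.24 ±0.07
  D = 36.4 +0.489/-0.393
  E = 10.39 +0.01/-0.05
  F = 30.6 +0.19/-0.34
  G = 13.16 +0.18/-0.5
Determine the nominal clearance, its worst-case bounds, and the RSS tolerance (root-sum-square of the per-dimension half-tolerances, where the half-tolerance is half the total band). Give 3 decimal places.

Stack each dimension's contribution:
  +A: nom +4.640 → Σnom=4.640; wc +0.497/-0.497 → slack +0.497/-0.497; half-tol=0.497, Σhalf²=0.247009
  -B: nom -12.300 → Σnom=-7.660; wc +0.500/-0.380 → slack +0.997/-0.877; half-tol=0.440, Σhalf²=0.440609
  +C: nom +13.240 → Σnom=5.580; wc +0.070/-0.070 → slack +1.067/-0.947; half-tol=0.070, Σhalf²=0.445509
  -D: nom -36.400 → Σnom=-30.820; wc +0.393/-0.489 → slack +1.460/-1.436; half-tol=0.441, Σhalf²=0.639990
  +E: nom +10.390 → Σnom=-20.430; wc +0.010/-0.050 → slack +1.470/-1.486; half-tol=0.030, Σhalf²=0.640890
  +F: nom +30.600 → Σnom=10.170; wc +0.190/-0.340 → slack +1.660/-1.826; half-tol=0.265, Σhalf²=0.711115
  +G: nom +13.160 → Σnom=23.330; wc +0.180/-0.500 → slack +1.840/-2.326; half-tol=0.340, Σhalf²=0.826715
Nominal = 23.330. Worst-case = [23.330 - 2.326, 23.330 + 1.840] = [21.004, 25.170]. RSS = √0.826715 = 0.909.

nominal=23.330 wc=[21.004,25.170] rss=0.909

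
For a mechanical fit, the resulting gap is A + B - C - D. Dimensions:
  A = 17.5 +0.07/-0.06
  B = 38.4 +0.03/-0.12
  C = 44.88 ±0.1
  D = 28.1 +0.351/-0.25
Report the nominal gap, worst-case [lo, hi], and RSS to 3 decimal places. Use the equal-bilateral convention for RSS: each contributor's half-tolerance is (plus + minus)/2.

nominal=-17.080 wc=[-17.711,-16.630] rss=0.332

Stack each dimension's contribution:
  +A: nom +17.500 → Σnom=17.500; wc +0.070/-0.060 → slack +0.070/-0.060; half-tol=0.065, Σhalf²=0.004225
  +B: nom +38.400 → Σnom=55.900; wc +0.030/-0.120 → slack +0.100/-0.180; half-tol=0.075, Σhalf²=0.009850
  -C: nom -44.880 → Σnom=11.020; wc +0.100/-0.100 → slack +0.200/-0.280; half-tol=0.100, Σhalf²=0.019850
  -D: nom -28.100 → Σnom=-17.080; wc +0.250/-0.351 → slack +0.450/-0.631; half-tol=0.300, Σhalf²=0.110150
Nominal = -17.080. Worst-case = [-17.080 - 0.631, -17.080 + 0.450] = [-17.711, -16.630]. RSS = √0.110150 = 0.332.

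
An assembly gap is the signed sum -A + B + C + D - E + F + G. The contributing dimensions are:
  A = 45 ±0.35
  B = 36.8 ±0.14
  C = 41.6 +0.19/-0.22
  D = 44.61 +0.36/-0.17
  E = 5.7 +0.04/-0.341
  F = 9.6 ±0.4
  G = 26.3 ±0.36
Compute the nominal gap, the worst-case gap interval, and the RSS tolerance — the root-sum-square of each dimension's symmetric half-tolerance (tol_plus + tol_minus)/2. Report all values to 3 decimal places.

nominal=108.210 wc=[106.530,110.351] rss=0.762

Stack each dimension's contribution:
  -A: nom -45.000 → Σnom=-45.000; wc +0.350/-0.350 → slack +0.350/-0.350; half-tol=0.350, Σhalf²=0.122500
  +B: nom +36.800 → Σnom=-8.200; wc +0.140/-0.140 → slack +0.490/-0.490; half-tol=0.140, Σhalf²=0.142100
  +C: nom +41.600 → Σnom=33.400; wc +0.190/-0.220 → slack +0.680/-0.710; half-tol=0.205, Σhalf²=0.184125
  +D: nom +44.610 → Σnom=78.010; wc +0.360/-0.170 → slack +1.040/-0.880; half-tol=0.265, Σhalf²=0.254350
  -E: nom -5.700 → Σnom=72.310; wc +0.341/-0.040 → slack +1.381/-0.920; half-tol=0.191, Σhalf²=0.290640
  +F: nom +9.600 → Σnom=81.910; wc +0.400/-0.400 → slack +1.781/-1.320; half-tol=0.400, Σhalf²=0.450640
  +G: nom +26.300 → Σnom=108.210; wc +0.360/-0.360 → slack +2.141/-1.680; half-tol=0.360, Σhalf²=0.580240
Nominal = 108.210. Worst-case = [108.210 - 1.680, 108.210 + 2.141] = [106.530, 110.351]. RSS = √0.580240 = 0.762.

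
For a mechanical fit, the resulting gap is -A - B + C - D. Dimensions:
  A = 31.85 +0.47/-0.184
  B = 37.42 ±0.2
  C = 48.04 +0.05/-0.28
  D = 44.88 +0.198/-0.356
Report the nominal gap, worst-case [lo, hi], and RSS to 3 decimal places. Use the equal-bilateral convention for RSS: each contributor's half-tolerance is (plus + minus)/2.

nominal=-66.110 wc=[-67.258,-65.320] rss=0.501

Stack each dimension's contribution:
  -A: nom -31.850 → Σnom=-31.850; wc +0.184/-0.470 → slack +0.184/-0.470; half-tol=0.327, Σhalf²=0.106929
  -B: nom -37.420 → Σnom=-69.270; wc +0.200/-0.200 → slack +0.384/-0.670; half-tol=0.200, Σhalf²=0.146929
  +C: nom +48.040 → Σnom=-21.230; wc +0.050/-0.280 → slack +0.434/-0.950; half-tol=0.165, Σhalf²=0.174154
  -D: nom -44.880 → Σnom=-66.110; wc +0.356/-0.198 → slack +0.790/-1.148; half-tol=0.277, Σhalf²=0.250883
Nominal = -66.110. Worst-case = [-66.110 - 1.148, -66.110 + 0.790] = [-67.258, -65.320]. RSS = √0.250883 = 0.501.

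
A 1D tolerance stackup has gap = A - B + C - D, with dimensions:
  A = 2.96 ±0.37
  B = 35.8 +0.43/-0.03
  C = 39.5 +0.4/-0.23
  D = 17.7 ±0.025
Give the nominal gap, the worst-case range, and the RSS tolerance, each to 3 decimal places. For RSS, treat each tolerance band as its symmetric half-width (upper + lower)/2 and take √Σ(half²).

nominal=-11.040 wc=[-12.095,-10.215] rss=0.538

Stack each dimension's contribution:
  +A: nom +2.960 → Σnom=2.960; wc +0.370/-0.370 → slack +0.370/-0.370; half-tol=0.370, Σhalf²=0.136900
  -B: nom -35.800 → Σnom=-32.840; wc +0.030/-0.430 → slack +0.400/-0.800; half-tol=0.230, Σhalf²=0.189800
  +C: nom +39.500 → Σnom=6.660; wc +0.400/-0.230 → slack +0.800/-1.030; half-tol=0.315, Σhalf²=0.289025
  -D: nom -17.700 → Σnom=-11.040; wc +0.025/-0.025 → slack +0.825/-1.055; half-tol=0.025, Σhalf²=0.289650
Nominal = -11.040. Worst-case = [-11.040 - 1.055, -11.040 + 0.825] = [-12.095, -10.215]. RSS = √0.289650 = 0.538.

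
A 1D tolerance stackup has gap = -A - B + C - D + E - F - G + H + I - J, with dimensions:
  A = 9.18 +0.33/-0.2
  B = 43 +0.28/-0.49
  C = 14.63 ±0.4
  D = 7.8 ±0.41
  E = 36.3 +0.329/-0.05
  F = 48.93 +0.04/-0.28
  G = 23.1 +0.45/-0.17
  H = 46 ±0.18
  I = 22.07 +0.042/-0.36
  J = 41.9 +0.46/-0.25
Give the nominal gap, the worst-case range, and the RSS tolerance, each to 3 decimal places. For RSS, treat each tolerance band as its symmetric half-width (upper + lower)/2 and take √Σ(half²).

nominal=-54.910 wc=[-57.870,-52.159] rss=0.950

Stack each dimension's contribution:
  -A: nom -9.180 → Σnom=-9.180; wc +0.200/-0.330 → slack +0.200/-0.330; half-tol=0.265, Σhalf²=0.070225
  -B: nom -43.000 → Σnom=-52.180; wc +0.490/-0.280 → slack +0.690/-0.610; half-tol=0.385, Σhalf²=0.218450
  +C: nom +14.630 → Σnom=-37.550; wc +0.400/-0.400 → slack +1.090/-1.010; half-tol=0.400, Σhalf²=0.378450
  -D: nom -7.800 → Σnom=-45.350; wc +0.410/-0.410 → slack +1.500/-1.420; half-tol=0.410, Σhalf²=0.546550
  +E: nom +36.300 → Σnom=-9.050; wc +0.329/-0.050 → slack +1.829/-1.470; half-tol=0.190, Σhalf²=0.582460
  -F: nom -48.930 → Σnom=-57.980; wc +0.280/-0.040 → slack +2.109/-1.510; half-tol=0.160, Σhalf²=0.608060
  -G: nom -23.100 → Σnom=-81.080; wc +0.170/-0.450 → slack +2.279/-1.960; half-tol=0.310, Σhalf²=0.704160
  +H: nom +46.000 → Σnom=-35.080; wc +0.180/-0.180 → slack +2.459/-2.140; half-tol=0.180, Σhalf²=0.736560
  +I: nom +22.070 → Σnom=-13.010; wc +0.042/-0.360 → slack +2.501/-2.500; half-tol=0.201, Σhalf²=0.776961
  -J: nom -41.900 → Σnom=-54.910; wc +0.250/-0.460 → slack +2.751/-2.960; half-tol=0.355, Σhalf²=0.902986
Nominal = -54.910. Worst-case = [-54.910 - 2.960, -54.910 + 2.751] = [-57.870, -52.159]. RSS = √0.902986 = 0.950.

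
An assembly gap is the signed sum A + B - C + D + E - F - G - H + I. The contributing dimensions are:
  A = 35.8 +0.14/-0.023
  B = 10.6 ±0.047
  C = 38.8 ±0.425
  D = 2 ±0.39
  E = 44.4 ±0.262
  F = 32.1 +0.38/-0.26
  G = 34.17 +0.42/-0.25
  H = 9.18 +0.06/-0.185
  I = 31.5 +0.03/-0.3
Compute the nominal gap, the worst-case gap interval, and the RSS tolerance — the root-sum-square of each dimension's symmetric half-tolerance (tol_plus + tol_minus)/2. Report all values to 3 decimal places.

Stack each dimension's contribution:
  +A: nom +35.800 → Σnom=35.800; wc +0.140/-0.023 → slack +0.140/-0.023; half-tol=0.082, Σhalf²=0.006642
  +B: nom +10.600 → Σnom=46.400; wc +0.047/-0.047 → slack +0.187/-0.070; half-tol=0.047, Σhalf²=0.008851
  -C: nom -38.800 → Σnom=7.600; wc +0.425/-0.425 → slack +0.612/-0.495; half-tol=0.425, Σhalf²=0.189476
  +D: nom +2.000 → Σnom=9.600; wc +0.390/-0.390 → slack +1.002/-0.885; half-tol=0.390, Σhalf²=0.341576
  +E: nom +44.400 → Σnom=54.000; wc +0.262/-0.262 → slack +1.264/-1.147; half-tol=0.262, Σhalf²=0.410220
  -F: nom -32.100 → Σnom=21.900; wc +0.260/-0.380 → slack +1.524/-1.527; half-tol=0.320, Σhalf²=0.512620
  -G: nom -34.170 → Σnom=-12.270; wc +0.250/-0.420 → slack +1.774/-1.947; half-tol=0.335, Σhalf²=0.624845
  -H: nom -9.180 → Σnom=-21.450; wc +0.185/-0.060 → slack +1.959/-2.007; half-tol=0.122, Σhalf²=0.639852
  +I: nom +31.500 → Σnom=10.050; wc +0.030/-0.300 → slack +1.989/-2.307; half-tol=0.165, Σhalf²=0.667077
Nominal = 10.050. Worst-case = [10.050 - 2.307, 10.050 + 1.989] = [7.743, 12.039]. RSS = √0.667077 = 0.817.

nominal=10.050 wc=[7.743,12.039] rss=0.817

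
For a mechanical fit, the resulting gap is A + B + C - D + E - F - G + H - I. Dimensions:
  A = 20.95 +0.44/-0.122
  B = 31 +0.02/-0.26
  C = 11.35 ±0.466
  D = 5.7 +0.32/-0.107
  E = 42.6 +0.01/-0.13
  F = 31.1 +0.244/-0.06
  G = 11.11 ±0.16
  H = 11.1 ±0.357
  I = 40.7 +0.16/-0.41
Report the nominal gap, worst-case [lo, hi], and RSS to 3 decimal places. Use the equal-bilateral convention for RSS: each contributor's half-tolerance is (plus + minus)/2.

Stack each dimension's contribution:
  +A: nom +20.950 → Σnom=20.950; wc +0.440/-0.122 → slack +0.440/-0.122; half-tol=0.281, Σhalf²=0.078961
  +B: nom +31.000 → Σnom=51.950; wc +0.020/-0.260 → slack +0.460/-0.382; half-tol=0.140, Σhalf²=0.098561
  +C: nom +11.350 → Σnom=63.300; wc +0.466/-0.466 → slack +0.926/-0.848; half-tol=0.466, Σhalf²=0.315717
  -D: nom -5.700 → Σnom=57.600; wc +0.107/-0.320 → slack +1.033/-1.168; half-tol=0.213, Σhalf²=0.361299
  +E: nom +42.600 → Σnom=100.200; wc +0.010/-0.130 → slack +1.043/-1.298; half-tol=0.070, Σhalf²=0.366199
  -F: nom -31.100 → Σnom=69.100; wc +0.060/-0.244 → slack +1.103/-1.542; half-tol=0.152, Σhalf²=0.389303
  -G: nom -11.110 → Σnom=57.990; wc +0.160/-0.160 → slack +1.263/-1.702; half-tol=0.160, Σhalf²=0.414903
  +H: nom +11.100 → Σnom=69.090; wc +0.357/-0.357 → slack +1.620/-2.059; half-tol=0.357, Σhalf²=0.542352
  -I: nom -40.700 → Σnom=28.390; wc +0.410/-0.160 → slack +2.030/-2.219; half-tol=0.285, Σhalf²=0.623577
Nominal = 28.390. Worst-case = [28.390 - 2.219, 28.390 + 2.030] = [26.171, 30.420]. RSS = √0.623577 = 0.790.

nominal=28.390 wc=[26.171,30.420] rss=0.790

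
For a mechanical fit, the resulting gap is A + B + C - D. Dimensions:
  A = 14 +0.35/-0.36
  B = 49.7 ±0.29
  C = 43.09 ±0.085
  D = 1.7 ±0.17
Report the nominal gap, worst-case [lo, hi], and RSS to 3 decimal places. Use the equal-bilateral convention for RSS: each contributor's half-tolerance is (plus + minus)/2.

Stack each dimension's contribution:
  +A: nom +14.000 → Σnom=14.000; wc +0.350/-0.360 → slack +0.350/-0.360; half-tol=0.355, Σhalf²=0.126025
  +B: nom +49.700 → Σnom=63.700; wc +0.290/-0.290 → slack +0.640/-0.650; half-tol=0.290, Σhalf²=0.210125
  +C: nom +43.090 → Σnom=106.790; wc +0.085/-0.085 → slack +0.725/-0.735; half-tol=0.085, Σhalf²=0.217350
  -D: nom -1.700 → Σnom=105.090; wc +0.170/-0.170 → slack +0.895/-0.905; half-tol=0.170, Σhalf²=0.246250
Nominal = 105.090. Worst-case = [105.090 - 0.905, 105.090 + 0.895] = [104.185, 105.985]. RSS = √0.246250 = 0.496.

nominal=105.090 wc=[104.185,105.985] rss=0.496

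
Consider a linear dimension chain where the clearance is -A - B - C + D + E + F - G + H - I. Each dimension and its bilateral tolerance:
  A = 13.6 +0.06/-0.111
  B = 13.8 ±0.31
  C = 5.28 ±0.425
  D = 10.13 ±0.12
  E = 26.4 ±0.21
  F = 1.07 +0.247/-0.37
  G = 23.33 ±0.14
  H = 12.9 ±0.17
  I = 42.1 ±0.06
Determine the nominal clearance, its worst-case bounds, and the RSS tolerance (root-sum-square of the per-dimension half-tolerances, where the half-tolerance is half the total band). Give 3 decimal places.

Stack each dimension's contribution:
  -A: nom -13.600 → Σnom=-13.600; wc +0.111/-0.060 → slack +0.111/-0.060; half-tol=0.085, Σhalf²=0.007310
  -B: nom -13.800 → Σnom=-27.400; wc +0.310/-0.310 → slack +0.421/-0.370; half-tol=0.310, Σhalf²=0.103410
  -C: nom -5.280 → Σnom=-32.680; wc +0.425/-0.425 → slack +0.846/-0.795; half-tol=0.425, Σhalf²=0.284035
  +D: nom +10.130 → Σnom=-22.550; wc +0.120/-0.120 → slack +0.966/-0.915; half-tol=0.120, Σhalf²=0.298435
  +E: nom +26.400 → Σnom=3.850; wc +0.210/-0.210 → slack +1.176/-1.125; half-tol=0.210, Σhalf²=0.342535
  +F: nom +1.070 → Σnom=4.920; wc +0.247/-0.370 → slack +1.423/-1.495; half-tol=0.308, Σhalf²=0.437707
  -G: nom -23.330 → Σnom=-18.410; wc +0.140/-0.140 → slack +1.563/-1.635; half-tol=0.140, Σhalf²=0.457307
  +H: nom +12.900 → Σnom=-5.510; wc +0.170/-0.170 → slack +1.733/-1.805; half-tol=0.170, Σhalf²=0.486207
  -I: nom -42.100 → Σnom=-47.610; wc +0.060/-0.060 → slack +1.793/-1.865; half-tol=0.060, Σhalf²=0.489807
Nominal = -47.610. Worst-case = [-47.610 - 1.865, -47.610 + 1.793] = [-49.475, -45.817]. RSS = √0.489807 = 0.700.

nominal=-47.610 wc=[-49.475,-45.817] rss=0.700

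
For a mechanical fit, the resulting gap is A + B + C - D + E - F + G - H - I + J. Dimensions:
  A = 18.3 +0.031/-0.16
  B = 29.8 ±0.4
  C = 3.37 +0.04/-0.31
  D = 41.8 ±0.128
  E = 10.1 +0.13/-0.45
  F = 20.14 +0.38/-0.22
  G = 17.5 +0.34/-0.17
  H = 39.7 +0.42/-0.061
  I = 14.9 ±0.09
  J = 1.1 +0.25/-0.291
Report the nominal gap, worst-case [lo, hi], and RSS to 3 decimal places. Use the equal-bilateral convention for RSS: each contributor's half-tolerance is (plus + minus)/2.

nominal=-36.370 wc=[-39.169,-34.680] rss=0.771

Stack each dimension's contribution:
  +A: nom +18.300 → Σnom=18.300; wc +0.031/-0.160 → slack +0.031/-0.160; half-tol=0.096, Σhalf²=0.009120
  +B: nom +29.800 → Σnom=48.100; wc +0.400/-0.400 → slack +0.431/-0.560; half-tol=0.400, Σhalf²=0.169120
  +C: nom +3.370 → Σnom=51.470; wc +0.040/-0.310 → slack +0.471/-0.870; half-tol=0.175, Σhalf²=0.199745
  -D: nom -41.800 → Σnom=9.670; wc +0.128/-0.128 → slack +0.599/-0.998; half-tol=0.128, Σhalf²=0.216129
  +E: nom +10.100 → Σnom=19.770; wc +0.130/-0.450 → slack +0.729/-1.448; half-tol=0.290, Σhalf²=0.300229
  -F: nom -20.140 → Σnom=-0.370; wc +0.220/-0.380 → slack +0.949/-1.828; half-tol=0.300, Σhalf²=0.390229
  +G: nom +17.500 → Σnom=17.130; wc +0.340/-0.170 → slack +1.289/-1.998; half-tol=0.255, Σhalf²=0.455254
  -H: nom -39.700 → Σnom=-22.570; wc +0.061/-0.420 → slack +1.350/-2.418; half-tol=0.240, Σhalf²=0.513095
  -I: nom -14.900 → Σnom=-37.470; wc +0.090/-0.090 → slack +1.440/-2.508; half-tol=0.090, Σhalf²=0.521195
  +J: nom +1.100 → Σnom=-36.370; wc +0.250/-0.291 → slack +1.690/-2.799; half-tol=0.270, Σhalf²=0.594365
Nominal = -36.370. Worst-case = [-36.370 - 2.799, -36.370 + 1.690] = [-39.169, -34.680]. RSS = √0.594365 = 0.771.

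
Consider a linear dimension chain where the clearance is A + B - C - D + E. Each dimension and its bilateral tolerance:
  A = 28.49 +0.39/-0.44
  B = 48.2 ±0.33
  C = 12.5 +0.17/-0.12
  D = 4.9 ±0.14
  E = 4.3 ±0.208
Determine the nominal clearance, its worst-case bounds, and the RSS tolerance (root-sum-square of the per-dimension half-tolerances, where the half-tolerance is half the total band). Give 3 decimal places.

Stack each dimension's contribution:
  +A: nom +28.490 → Σnom=28.490; wc +0.390/-0.440 → slack +0.390/-0.440; half-tol=0.415, Σhalf²=0.172225
  +B: nom +48.200 → Σnom=76.690; wc +0.330/-0.330 → slack +0.720/-0.770; half-tol=0.330, Σhalf²=0.281125
  -C: nom -12.500 → Σnom=64.190; wc +0.120/-0.170 → slack +0.840/-0.940; half-tol=0.145, Σhalf²=0.302150
  -D: nom -4.900 → Σnom=59.290; wc +0.140/-0.140 → slack +0.980/-1.080; half-tol=0.140, Σhalf²=0.321750
  +E: nom +4.300 → Σnom=63.590; wc +0.208/-0.208 → slack +1.188/-1.288; half-tol=0.208, Σhalf²=0.365014
Nominal = 63.590. Worst-case = [63.590 - 1.288, 63.590 + 1.188] = [62.302, 64.778]. RSS = √0.365014 = 0.604.

nominal=63.590 wc=[62.302,64.778] rss=0.604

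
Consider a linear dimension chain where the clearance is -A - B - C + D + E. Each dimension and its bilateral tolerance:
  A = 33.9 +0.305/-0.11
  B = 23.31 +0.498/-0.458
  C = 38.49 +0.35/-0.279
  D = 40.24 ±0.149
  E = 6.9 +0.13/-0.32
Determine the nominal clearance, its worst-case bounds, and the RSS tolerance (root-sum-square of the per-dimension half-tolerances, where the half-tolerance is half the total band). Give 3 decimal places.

nominal=-48.560 wc=[-50.182,-47.434] rss=0.666

Stack each dimension's contribution:
  -A: nom -33.900 → Σnom=-33.900; wc +0.110/-0.305 → slack +0.110/-0.305; half-tol=0.207, Σhalf²=0.043056
  -B: nom -23.310 → Σnom=-57.210; wc +0.458/-0.498 → slack +0.568/-0.803; half-tol=0.478, Σhalf²=0.271540
  -C: nom -38.490 → Σnom=-95.700; wc +0.279/-0.350 → slack +0.847/-1.153; half-tol=0.315, Σhalf²=0.370451
  +D: nom +40.240 → Σnom=-55.460; wc +0.149/-0.149 → slack +0.996/-1.302; half-tol=0.149, Σhalf²=0.392652
  +E: nom +6.900 → Σnom=-48.560; wc +0.130/-0.320 → slack +1.126/-1.622; half-tol=0.225, Σhalf²=0.443277
Nominal = -48.560. Worst-case = [-48.560 - 1.622, -48.560 + 1.126] = [-50.182, -47.434]. RSS = √0.443277 = 0.666.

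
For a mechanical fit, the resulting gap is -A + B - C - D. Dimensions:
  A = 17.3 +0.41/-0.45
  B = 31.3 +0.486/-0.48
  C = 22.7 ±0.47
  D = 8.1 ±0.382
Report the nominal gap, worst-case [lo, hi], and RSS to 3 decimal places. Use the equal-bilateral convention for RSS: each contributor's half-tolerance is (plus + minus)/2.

Stack each dimension's contribution:
  -A: nom -17.300 → Σnom=-17.300; wc +0.450/-0.410 → slack +0.450/-0.410; half-tol=0.430, Σhalf²=0.184900
  +B: nom +31.300 → Σnom=14.000; wc +0.486/-0.480 → slack +0.936/-0.890; half-tol=0.483, Σhalf²=0.418189
  -C: nom -22.700 → Σnom=-8.700; wc +0.470/-0.470 → slack +1.406/-1.360; half-tol=0.470, Σhalf²=0.639089
  -D: nom -8.100 → Σnom=-16.800; wc +0.382/-0.382 → slack +1.788/-1.742; half-tol=0.382, Σhalf²=0.785013
Nominal = -16.800. Worst-case = [-16.800 - 1.742, -16.800 + 1.788] = [-18.542, -15.012]. RSS = √0.785013 = 0.886.

nominal=-16.800 wc=[-18.542,-15.012] rss=0.886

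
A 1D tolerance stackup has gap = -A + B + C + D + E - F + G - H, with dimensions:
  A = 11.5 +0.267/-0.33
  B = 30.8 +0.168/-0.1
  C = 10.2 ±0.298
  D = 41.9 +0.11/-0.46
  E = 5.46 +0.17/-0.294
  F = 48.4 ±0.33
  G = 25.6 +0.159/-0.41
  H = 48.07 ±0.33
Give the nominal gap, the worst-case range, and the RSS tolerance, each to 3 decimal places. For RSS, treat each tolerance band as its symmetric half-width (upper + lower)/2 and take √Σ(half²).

nominal=5.990 wc=[3.501,7.885] rss=0.794

Stack each dimension's contribution:
  -A: nom -11.500 → Σnom=-11.500; wc +0.330/-0.267 → slack +0.330/-0.267; half-tol=0.298, Σhalf²=0.089102
  +B: nom +30.800 → Σnom=19.300; wc +0.168/-0.100 → slack +0.498/-0.367; half-tol=0.134, Σhalf²=0.107058
  +C: nom +10.200 → Σnom=29.500; wc +0.298/-0.298 → slack +0.796/-0.665; half-tol=0.298, Σhalf²=0.195862
  +D: nom +41.900 → Σnom=71.400; wc +0.110/-0.460 → slack +0.906/-1.125; half-tol=0.285, Σhalf²=0.277087
  +E: nom +5.460 → Σnom=76.860; wc +0.170/-0.294 → slack +1.076/-1.419; half-tol=0.232, Σhalf²=0.330911
  -F: nom -48.400 → Σnom=28.460; wc +0.330/-0.330 → slack +1.406/-1.749; half-tol=0.330, Σhalf²=0.439811
  +G: nom +25.600 → Σnom=54.060; wc +0.159/-0.410 → slack +1.565/-2.159; half-tol=0.284, Σhalf²=0.520752
  -H: nom -48.070 → Σnom=5.990; wc +0.330/-0.330 → slack +1.895/-2.489; half-tol=0.330, Σhalf²=0.629652
Nominal = 5.990. Worst-case = [5.990 - 2.489, 5.990 + 1.895] = [3.501, 7.885]. RSS = √0.629652 = 0.794.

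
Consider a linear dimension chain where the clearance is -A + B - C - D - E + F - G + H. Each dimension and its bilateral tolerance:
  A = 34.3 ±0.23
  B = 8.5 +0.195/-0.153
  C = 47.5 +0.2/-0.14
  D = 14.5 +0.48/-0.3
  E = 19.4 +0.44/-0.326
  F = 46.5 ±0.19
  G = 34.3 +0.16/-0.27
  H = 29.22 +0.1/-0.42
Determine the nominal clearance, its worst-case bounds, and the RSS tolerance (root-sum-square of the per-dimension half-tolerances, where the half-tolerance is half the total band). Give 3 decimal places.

Stack each dimension's contribution:
  -A: nom -34.300 → Σnom=-34.300; wc +0.230/-0.230 → slack +0.230/-0.230; half-tol=0.230, Σhalf²=0.052900
  +B: nom +8.500 → Σnom=-25.800; wc +0.195/-0.153 → slack +0.425/-0.383; half-tol=0.174, Σhalf²=0.083176
  -C: nom -47.500 → Σnom=-73.300; wc +0.140/-0.200 → slack +0.565/-0.583; half-tol=0.170, Σhalf²=0.112076
  -D: nom -14.500 → Σnom=-87.800; wc +0.300/-0.480 → slack +0.865/-1.063; half-tol=0.390, Σhalf²=0.264176
  -E: nom -19.400 → Σnom=-107.200; wc +0.326/-0.440 → slack +1.191/-1.503; half-tol=0.383, Σhalf²=0.410865
  +F: nom +46.500 → Σnom=-60.700; wc +0.190/-0.190 → slack +1.381/-1.693; half-tol=0.190, Σhalf²=0.446965
  -G: nom -34.300 → Σnom=-95.000; wc +0.270/-0.160 → slack +1.651/-1.853; half-tol=0.215, Σhalf²=0.493190
  +H: nom +29.220 → Σnom=-65.780; wc +0.100/-0.420 → slack +1.751/-2.273; half-tol=0.260, Σhalf²=0.560790
Nominal = -65.780. Worst-case = [-65.780 - 2.273, -65.780 + 1.751] = [-68.053, -64.029]. RSS = √0.560790 = 0.749.

nominal=-65.780 wc=[-68.053,-64.029] rss=0.749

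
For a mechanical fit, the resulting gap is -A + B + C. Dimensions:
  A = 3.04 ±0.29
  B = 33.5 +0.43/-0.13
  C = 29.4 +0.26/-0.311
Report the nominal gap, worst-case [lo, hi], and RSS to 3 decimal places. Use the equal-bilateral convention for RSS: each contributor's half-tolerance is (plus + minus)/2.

nominal=59.860 wc=[59.129,60.840] rss=0.494

Stack each dimension's contribution:
  -A: nom -3.040 → Σnom=-3.040; wc +0.290/-0.290 → slack +0.290/-0.290; half-tol=0.290, Σhalf²=0.084100
  +B: nom +33.500 → Σnom=30.460; wc +0.430/-0.130 → slack +0.720/-0.420; half-tol=0.280, Σhalf²=0.162500
  +C: nom +29.400 → Σnom=59.860; wc +0.260/-0.311 → slack +0.980/-0.731; half-tol=0.285, Σhalf²=0.244010
Nominal = 59.860. Worst-case = [59.860 - 0.731, 59.860 + 0.980] = [59.129, 60.840]. RSS = √0.244010 = 0.494.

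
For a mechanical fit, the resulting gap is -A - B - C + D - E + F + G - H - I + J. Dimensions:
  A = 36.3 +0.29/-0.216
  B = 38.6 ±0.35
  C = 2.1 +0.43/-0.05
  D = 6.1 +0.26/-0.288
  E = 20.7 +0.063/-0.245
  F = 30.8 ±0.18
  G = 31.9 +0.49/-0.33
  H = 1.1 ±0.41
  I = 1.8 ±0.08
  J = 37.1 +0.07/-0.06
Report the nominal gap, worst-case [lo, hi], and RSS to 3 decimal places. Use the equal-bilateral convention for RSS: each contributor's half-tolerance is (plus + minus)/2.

Stack each dimension's contribution:
  -A: nom -36.300 → Σnom=-36.300; wc +0.216/-0.290 → slack +0.216/-0.290; half-tol=0.253, Σhalf²=0.064009
  -B: nom -38.600 → Σnom=-74.900; wc +0.350/-0.350 → slack +0.566/-0.640; half-tol=0.350, Σhalf²=0.186509
  -C: nom -2.100 → Σnom=-77.000; wc +0.050/-0.430 → slack +0.616/-1.070; half-tol=0.240, Σhalf²=0.244109
  +D: nom +6.100 → Σnom=-70.900; wc +0.260/-0.288 → slack +0.876/-1.358; half-tol=0.274, Σhalf²=0.319185
  -E: nom -20.700 → Σnom=-91.600; wc +0.245/-0.063 → slack +1.121/-1.421; half-tol=0.154, Σhalf²=0.342901
  +F: nom +30.800 → Σnom=-60.800; wc +0.180/-0.180 → slack +1.301/-1.601; half-tol=0.180, Σhalf²=0.375301
  +G: nom +31.900 → Σnom=-28.900; wc +0.490/-0.330 → slack +1.791/-1.931; half-tol=0.410, Σhalf²=0.543401
  -H: nom -1.100 → Σnom=-30.000; wc +0.410/-0.410 → slack +2.201/-2.341; half-tol=0.410, Σhalf²=0.711501
  -I: nom -1.800 → Σnom=-31.800; wc +0.080/-0.080 → slack +2.281/-2.421; half-tol=0.080, Σhalf²=0.717901
  +J: nom +37.100 → Σnom=5.300; wc +0.070/-0.060 → slack +2.351/-2.481; half-tol=0.065, Σhalf²=0.722126
Nominal = 5.300. Worst-case = [5.300 - 2.481, 5.300 + 2.351] = [2.819, 7.651]. RSS = √0.722126 = 0.850.

nominal=5.300 wc=[2.819,7.651] rss=0.850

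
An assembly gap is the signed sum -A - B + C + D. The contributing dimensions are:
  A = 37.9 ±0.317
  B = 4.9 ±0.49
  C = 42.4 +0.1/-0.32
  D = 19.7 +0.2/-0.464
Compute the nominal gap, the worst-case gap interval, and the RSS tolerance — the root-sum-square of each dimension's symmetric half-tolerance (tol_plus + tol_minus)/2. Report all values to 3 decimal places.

nominal=19.300 wc=[17.709,20.407] rss=0.704

Stack each dimension's contribution:
  -A: nom -37.900 → Σnom=-37.900; wc +0.317/-0.317 → slack +0.317/-0.317; half-tol=0.317, Σhalf²=0.100489
  -B: nom -4.900 → Σnom=-42.800; wc +0.490/-0.490 → slack +0.807/-0.807; half-tol=0.490, Σhalf²=0.340589
  +C: nom +42.400 → Σnom=-0.400; wc +0.100/-0.320 → slack +0.907/-1.127; half-tol=0.210, Σhalf²=0.384689
  +D: nom +19.700 → Σnom=19.300; wc +0.200/-0.464 → slack +1.107/-1.591; half-tol=0.332, Σhalf²=0.494913
Nominal = 19.300. Worst-case = [19.300 - 1.591, 19.300 + 1.107] = [17.709, 20.407]. RSS = √0.494913 = 0.704.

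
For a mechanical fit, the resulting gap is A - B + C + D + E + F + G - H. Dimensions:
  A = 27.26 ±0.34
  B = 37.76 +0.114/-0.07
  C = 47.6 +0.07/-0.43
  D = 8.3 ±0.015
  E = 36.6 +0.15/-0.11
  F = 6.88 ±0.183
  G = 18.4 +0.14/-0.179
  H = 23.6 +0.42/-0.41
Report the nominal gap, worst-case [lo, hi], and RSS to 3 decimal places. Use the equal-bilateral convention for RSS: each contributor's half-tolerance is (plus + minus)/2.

nominal=83.680 wc=[81.889,85.058] rss=0.659

Stack each dimension's contribution:
  +A: nom +27.260 → Σnom=27.260; wc +0.340/-0.340 → slack +0.340/-0.340; half-tol=0.340, Σhalf²=0.115600
  -B: nom -37.760 → Σnom=-10.500; wc +0.070/-0.114 → slack +0.410/-0.454; half-tol=0.092, Σhalf²=0.124064
  +C: nom +47.600 → Σnom=37.100; wc +0.070/-0.430 → slack +0.480/-0.884; half-tol=0.250, Σhalf²=0.186564
  +D: nom +8.300 → Σnom=45.400; wc +0.015/-0.015 → slack +0.495/-0.899; half-tol=0.015, Σhalf²=0.186789
  +E: nom +36.600 → Σnom=82.000; wc +0.150/-0.110 → slack +0.645/-1.009; half-tol=0.130, Σhalf²=0.203689
  +F: nom +6.880 → Σnom=88.880; wc +0.183/-0.183 → slack +0.828/-1.192; half-tol=0.183, Σhalf²=0.237178
  +G: nom +18.400 → Σnom=107.280; wc +0.140/-0.179 → slack +0.968/-1.371; half-tol=0.160, Σhalf²=0.262618
  -H: nom -23.600 → Σnom=83.680; wc +0.410/-0.420 → slack +1.378/-1.791; half-tol=0.415, Σhalf²=0.434843
Nominal = 83.680. Worst-case = [83.680 - 1.791, 83.680 + 1.378] = [81.889, 85.058]. RSS = √0.434843 = 0.659.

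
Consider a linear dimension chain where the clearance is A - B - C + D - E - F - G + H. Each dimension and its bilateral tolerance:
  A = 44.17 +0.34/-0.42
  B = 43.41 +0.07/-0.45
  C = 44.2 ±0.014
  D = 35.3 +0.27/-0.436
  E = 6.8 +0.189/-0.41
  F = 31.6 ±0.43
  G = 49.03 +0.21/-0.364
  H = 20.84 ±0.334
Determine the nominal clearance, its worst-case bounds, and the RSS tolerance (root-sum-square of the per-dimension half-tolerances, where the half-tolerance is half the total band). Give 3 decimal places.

nominal=-74.730 wc=[-76.833,-72.118] rss=0.897

Stack each dimension's contribution:
  +A: nom +44.170 → Σnom=44.170; wc +0.340/-0.420 → slack +0.340/-0.420; half-tol=0.380, Σhalf²=0.144400
  -B: nom -43.410 → Σnom=0.760; wc +0.450/-0.070 → slack +0.790/-0.490; half-tol=0.260, Σhalf²=0.212000
  -C: nom -44.200 → Σnom=-43.440; wc +0.014/-0.014 → slack +0.804/-0.504; half-tol=0.014, Σhalf²=0.212196
  +D: nom +35.300 → Σnom=-8.140; wc +0.270/-0.436 → slack +1.074/-0.940; half-tol=0.353, Σhalf²=0.336805
  -E: nom -6.800 → Σnom=-14.940; wc +0.410/-0.189 → slack +1.484/-1.129; half-tol=0.299, Σhalf²=0.426505
  -F: nom -31.600 → Σnom=-46.540; wc +0.430/-0.430 → slack +1.914/-1.559; half-tol=0.430, Σhalf²=0.611405
  -G: nom -49.030 → Σnom=-95.570; wc +0.364/-0.210 → slack +2.278/-1.769; half-tol=0.287, Σhalf²=0.693774
  +H: nom +20.840 → Σnom=-74.730; wc +0.334/-0.334 → slack +2.612/-2.103; half-tol=0.334, Σhalf²=0.805330
Nominal = -74.730. Worst-case = [-74.730 - 2.103, -74.730 + 2.612] = [-76.833, -72.118]. RSS = √0.805330 = 0.897.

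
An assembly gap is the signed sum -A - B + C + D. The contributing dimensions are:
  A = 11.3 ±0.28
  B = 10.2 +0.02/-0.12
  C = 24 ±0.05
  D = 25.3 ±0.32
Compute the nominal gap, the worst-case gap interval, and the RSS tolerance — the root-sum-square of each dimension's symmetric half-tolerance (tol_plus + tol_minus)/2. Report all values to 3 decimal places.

nominal=27.800 wc=[27.130,28.570] rss=0.434

Stack each dimension's contribution:
  -A: nom -11.300 → Σnom=-11.300; wc +0.280/-0.280 → slack +0.280/-0.280; half-tol=0.280, Σhalf²=0.078400
  -B: nom -10.200 → Σnom=-21.500; wc +0.120/-0.020 → slack +0.400/-0.300; half-tol=0.070, Σhalf²=0.083300
  +C: nom +24.000 → Σnom=2.500; wc +0.050/-0.050 → slack +0.450/-0.350; half-tol=0.050, Σhalf²=0.085800
  +D: nom +25.300 → Σnom=27.800; wc +0.320/-0.320 → slack +0.770/-0.670; half-tol=0.320, Σhalf²=0.188200
Nominal = 27.800. Worst-case = [27.800 - 0.670, 27.800 + 0.770] = [27.130, 28.570]. RSS = √0.188200 = 0.434.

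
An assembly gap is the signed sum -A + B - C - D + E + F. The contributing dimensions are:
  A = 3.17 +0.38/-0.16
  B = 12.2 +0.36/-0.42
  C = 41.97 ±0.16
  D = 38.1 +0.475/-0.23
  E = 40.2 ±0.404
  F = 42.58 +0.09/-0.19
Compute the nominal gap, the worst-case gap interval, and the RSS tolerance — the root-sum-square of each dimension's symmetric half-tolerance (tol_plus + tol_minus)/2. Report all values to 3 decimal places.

Stack each dimension's contribution:
  -A: nom -3.170 → Σnom=-3.170; wc +0.160/-0.380 → slack +0.160/-0.380; half-tol=0.270, Σhalf²=0.072900
  +B: nom +12.200 → Σnom=9.030; wc +0.360/-0.420 → slack +0.520/-0.800; half-tol=0.390, Σhalf²=0.225000
  -C: nom -41.970 → Σnom=-32.940; wc +0.160/-0.160 → slack +0.680/-0.960; half-tol=0.160, Σhalf²=0.250600
  -D: nom -38.100 → Σnom=-71.040; wc +0.230/-0.475 → slack +0.910/-1.435; half-tol=0.352, Σhalf²=0.374856
  +E: nom +40.200 → Σnom=-30.840; wc +0.404/-0.404 → slack +1.314/-1.839; half-tol=0.404, Σhalf²=0.538072
  +F: nom +42.580 → Σnom=11.740; wc +0.090/-0.190 → slack +1.404/-2.029; half-tol=0.140, Σhalf²=0.557672
Nominal = 11.740. Worst-case = [11.740 - 2.029, 11.740 + 1.404] = [9.711, 13.144]. RSS = √0.557672 = 0.747.

nominal=11.740 wc=[9.711,13.144] rss=0.747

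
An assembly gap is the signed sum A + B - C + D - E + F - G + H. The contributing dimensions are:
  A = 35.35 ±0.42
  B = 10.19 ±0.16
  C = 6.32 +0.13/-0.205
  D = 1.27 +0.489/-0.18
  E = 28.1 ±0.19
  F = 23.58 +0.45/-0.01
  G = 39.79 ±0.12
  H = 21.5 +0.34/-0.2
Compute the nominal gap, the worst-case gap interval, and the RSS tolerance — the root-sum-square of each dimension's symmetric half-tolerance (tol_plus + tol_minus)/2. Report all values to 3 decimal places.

nominal=17.680 wc=[16.270,20.054] rss=0.720

Stack each dimension's contribution:
  +A: nom +35.350 → Σnom=35.350; wc +0.420/-0.420 → slack +0.420/-0.420; half-tol=0.420, Σhalf²=0.176400
  +B: nom +10.190 → Σnom=45.540; wc +0.160/-0.160 → slack +0.580/-0.580; half-tol=0.160, Σhalf²=0.202000
  -C: nom -6.320 → Σnom=39.220; wc +0.205/-0.130 → slack +0.785/-0.710; half-tol=0.167, Σhalf²=0.230056
  +D: nom +1.270 → Σnom=40.490; wc +0.489/-0.180 → slack +1.274/-0.890; half-tol=0.335, Σhalf²=0.341946
  -E: nom -28.100 → Σnom=12.390; wc +0.190/-0.190 → slack +1.464/-1.080; half-tol=0.190, Σhalf²=0.378047
  +F: nom +23.580 → Σnom=35.970; wc +0.450/-0.010 → slack +1.914/-1.090; half-tol=0.230, Σhalf²=0.430947
  -G: nom -39.790 → Σnom=-3.820; wc +0.120/-0.120 → slack +2.034/-1.210; half-tol=0.120, Σhalf²=0.445347
  +H: nom +21.500 → Σnom=17.680; wc +0.340/-0.200 → slack +2.374/-1.410; half-tol=0.270, Σhalf²=0.518247
Nominal = 17.680. Worst-case = [17.680 - 1.410, 17.680 + 2.374] = [16.270, 20.054]. RSS = √0.518247 = 0.720.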